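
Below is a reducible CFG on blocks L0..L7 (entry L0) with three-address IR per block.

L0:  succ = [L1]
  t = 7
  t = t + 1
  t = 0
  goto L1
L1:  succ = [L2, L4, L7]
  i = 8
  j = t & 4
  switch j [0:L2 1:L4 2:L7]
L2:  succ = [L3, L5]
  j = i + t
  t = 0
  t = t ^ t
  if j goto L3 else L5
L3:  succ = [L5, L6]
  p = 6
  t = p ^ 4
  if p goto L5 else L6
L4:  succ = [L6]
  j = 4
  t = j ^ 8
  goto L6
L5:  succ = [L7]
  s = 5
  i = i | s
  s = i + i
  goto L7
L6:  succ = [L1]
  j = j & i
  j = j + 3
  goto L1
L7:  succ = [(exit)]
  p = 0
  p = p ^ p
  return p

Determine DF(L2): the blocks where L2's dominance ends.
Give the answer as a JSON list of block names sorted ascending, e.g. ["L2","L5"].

Answer: ["L6", "L7"]

Working:
idom tree: L1←L0 L2←L1 L3←L2 L4←L1 L5←L2 L6←L1 L7←L1
Dom at joins:
  L1: preds {L0,L6}: {L0} ∩ {L0,L1,L6} = {L0}; idom=L0
  L5: preds {L2,L3}: {L0,L1,L2} ∩ {L0,L1,L2,L3} = {L0,L1,L2}; idom=L2
  L6: preds {L3,L4}: {L0,L1,L2,L3} ∩ {L0,L1,L4} = {L0,L1}; idom=L1
  L7: preds {L1,L5}: {L0,L1} ∩ {L0,L1,L2,L5} = {L0,L1}; idom=L1

Frontier:
  join L1 pred L0: · stop@L0
  join L1 pred L6: L6→L1 stop@L0
  join L5 pred L2: · stop@L2
  join L5 pred L3: L3 stop@L2
  join L6 pred L3: L3→L2 stop@L1
  join L6 pred L4: L4 stop@L1
  join L7 pred L1: · stop@L1
  join L7 pred L5: L5→L2 stop@L1
  L0 → ∅
  L1 → {L1}
  L2 → {L6,L7}
  L3 → {L5,L6}
  L4 → {L6}
  L5 → {L7}
  L6 → {L1}
  L7 → ∅

DF(L2) = ["L6", "L7"]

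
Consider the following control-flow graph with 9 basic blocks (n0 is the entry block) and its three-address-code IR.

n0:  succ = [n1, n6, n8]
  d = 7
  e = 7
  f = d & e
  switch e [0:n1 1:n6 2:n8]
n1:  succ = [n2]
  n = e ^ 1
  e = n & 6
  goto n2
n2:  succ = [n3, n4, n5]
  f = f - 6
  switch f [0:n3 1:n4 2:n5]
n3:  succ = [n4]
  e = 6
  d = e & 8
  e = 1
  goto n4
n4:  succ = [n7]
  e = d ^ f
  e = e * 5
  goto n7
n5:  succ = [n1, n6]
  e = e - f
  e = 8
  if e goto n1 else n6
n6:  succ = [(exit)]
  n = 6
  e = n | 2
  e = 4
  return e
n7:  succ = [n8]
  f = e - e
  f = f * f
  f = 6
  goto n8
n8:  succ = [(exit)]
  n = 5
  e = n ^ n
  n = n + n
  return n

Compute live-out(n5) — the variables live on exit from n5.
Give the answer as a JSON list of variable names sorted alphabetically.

Answer: ["d", "e", "f"]

Working:
Per-block:
  n0: def={d,e,f} ue=∅
  n1: def={e,n} ue={e}
  n2: def={f} ue={f}
  n3: def={d,e} ue=∅
  n4: def={e} ue={d,f}
  n5: def={e} ue={e,f}
  n6: def={e,n} ue=∅
  n7: def={f} ue={e}
  n8: def={e,n} ue=∅

Backward fixpoint:
  live n0: ∅→{d,e,f}
  live n1: {d,e,f}→{d,e,f}
  live n2: {d,e,f}→{d,e,f}
  live n3: {f}→{d,f}
  live n4: {d,f}→{e}
  live n5: {d,e,f}→{d,e,f}
  live n6: ∅→∅
  live n7: {e}→∅
  live n8: ∅→∅

live-out(n5) = ["d", "e", "f"]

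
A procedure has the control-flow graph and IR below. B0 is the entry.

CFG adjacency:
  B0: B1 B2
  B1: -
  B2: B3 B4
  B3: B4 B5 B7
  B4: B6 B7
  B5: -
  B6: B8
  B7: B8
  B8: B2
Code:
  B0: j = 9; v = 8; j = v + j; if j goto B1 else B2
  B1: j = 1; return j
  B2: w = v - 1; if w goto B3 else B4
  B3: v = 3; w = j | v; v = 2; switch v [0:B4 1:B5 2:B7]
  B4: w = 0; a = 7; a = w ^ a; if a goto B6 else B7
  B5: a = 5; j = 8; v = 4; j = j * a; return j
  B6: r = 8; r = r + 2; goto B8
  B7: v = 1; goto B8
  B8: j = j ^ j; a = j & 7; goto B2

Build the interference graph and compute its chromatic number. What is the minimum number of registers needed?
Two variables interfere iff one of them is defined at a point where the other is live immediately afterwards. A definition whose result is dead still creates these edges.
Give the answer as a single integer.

Per-block:
  B0: def={j,v} ue=∅
  B1: def={j} ue=∅
  B2: def={w} ue={v}
  B3: def={v,w} ue={j}
  B4: def={a,w} ue=∅
  B5: def={a,j,v} ue=∅
  B6: def={r} ue=∅
  B7: def={v} ue=∅
  B8: def={a,j} ue={j}

Liveness:
  B0: in=∅ out={j,v}
  B1: in=∅ out=∅
  B2: in={j,v} out={j,v}
  B3: in={j} out={j,v}
  B4: in={j,v} out={j,v}
  B5: in=∅ out=∅
  B6: in={j,v} out={j,v}
  B7: in={j} out={j,v}
  B8: in={j,v} out={j,v}

Interference:
  a: {j,v,w}
  j: {a,r,v,w}
  r: {j,v}
  v: {a,j,r,w}
  w: {a,j,v}

Colouring:
  lower bound: {a,j,v,w} mutually conflict ⇒ χ ≥ 4
  4-colouring: r0={j}  r1={v}  r2={a,r}  r3={w}
  χ = 4

Answer: 4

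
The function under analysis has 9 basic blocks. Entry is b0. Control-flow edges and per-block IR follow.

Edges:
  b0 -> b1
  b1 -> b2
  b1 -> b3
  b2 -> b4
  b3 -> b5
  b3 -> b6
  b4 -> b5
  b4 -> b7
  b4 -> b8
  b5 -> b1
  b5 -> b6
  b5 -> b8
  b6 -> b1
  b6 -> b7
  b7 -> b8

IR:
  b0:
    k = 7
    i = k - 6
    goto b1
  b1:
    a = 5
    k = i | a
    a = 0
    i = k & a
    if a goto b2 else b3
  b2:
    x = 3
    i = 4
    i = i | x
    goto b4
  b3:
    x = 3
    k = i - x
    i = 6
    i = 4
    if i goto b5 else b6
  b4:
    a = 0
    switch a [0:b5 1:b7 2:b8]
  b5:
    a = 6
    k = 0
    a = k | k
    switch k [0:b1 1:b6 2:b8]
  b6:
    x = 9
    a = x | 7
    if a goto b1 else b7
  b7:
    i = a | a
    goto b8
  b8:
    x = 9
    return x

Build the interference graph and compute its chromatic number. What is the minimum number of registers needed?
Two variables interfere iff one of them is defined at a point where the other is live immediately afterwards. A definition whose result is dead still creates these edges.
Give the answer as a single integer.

def/use:
  b0: {i,k} / ∅
  b1: {a,i,k} / {i}
  b2: {i,x} / ∅
  b3: {i,k,x} / {i}
  b4: {a} / ∅
  b5: {a,k} / ∅
  b6: {a,x} / ∅
  b7: {i} / {a}
  b8: {x} / ∅

Backward fixpoint:
  b0: in=∅ out={i}
  b1: in={i} out={i}
  b2: in=∅ out={i}
  b3: in={i} out={i}
  b4: in={i} out={a,i}
  b5: in={i} out={i}
  b6: in={i} out={a,i}
  b7: in={a} out=∅
  b8: in=∅ out=∅

Interference:
  a: {i,k}
  i: {a,k,x}
  k: {a,i}
  x: {i}

Registers:
  clique {a,i,k} ⇒ need ≥ 3
  3-colouring: R0={i}  R1={a,x}  R2={k}
  χ = 3

Answer: 3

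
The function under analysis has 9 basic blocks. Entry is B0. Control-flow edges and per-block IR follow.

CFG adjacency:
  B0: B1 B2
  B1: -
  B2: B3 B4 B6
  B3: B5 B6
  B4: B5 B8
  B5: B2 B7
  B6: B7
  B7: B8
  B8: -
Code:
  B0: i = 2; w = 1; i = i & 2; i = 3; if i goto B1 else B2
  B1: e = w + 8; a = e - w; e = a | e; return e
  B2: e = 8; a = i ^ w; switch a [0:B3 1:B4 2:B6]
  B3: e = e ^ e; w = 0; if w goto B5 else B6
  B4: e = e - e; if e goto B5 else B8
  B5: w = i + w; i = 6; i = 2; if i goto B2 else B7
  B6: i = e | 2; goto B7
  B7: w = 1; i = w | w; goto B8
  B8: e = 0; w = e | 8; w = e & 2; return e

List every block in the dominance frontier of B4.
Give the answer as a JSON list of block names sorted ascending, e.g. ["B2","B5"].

Answer: ["B5", "B8"]

Derivation:
idom tree: B1←B0 B2←B0 B3←B2 B4←B2 B5←B2 B6←B2 B7←B2 B8←B2
Join-block Dom:
  B2: preds {B0,B5}: {B0} ∩ {B0,B2,B5} = {B0}; idom=B0
  B5: preds {B3,B4}: {B0,B2,B3} ∩ {B0,B2,B4} = {B0,B2}; idom=B2
  B6: preds {B2,B3}: {B0,B2} ∩ {B0,B2,B3} = {B0,B2}; idom=B2
  B7: preds {B5,B6}: {B0,B2,B5} ∩ {B0,B2,B6} = {B0,B2}; idom=B2
  B8: preds {B4,B7}: {B0,B2,B4} ∩ {B0,B2,B7} = {B0,B2}; idom=B2

Frontier:
  join B2 pred B0: · stop@B0
  join B2 pred B5: B5→B2 stop@B0
  join B5 pred B3: B3 stop@B2
  join B5 pred B4: B4 stop@B2
  join B6 pred B2: · stop@B2
  join B6 pred B3: B3 stop@B2
  join B7 pred B5: B5 stop@B2
  join B7 pred B6: B6 stop@B2
  join B8 pred B4: B4 stop@B2
  join B8 pred B7: B7 stop@B2
  DF(B0)=∅
  DF(B1)=∅
  DF(B2)={B2}
  DF(B3)={B5,B6}
  DF(B4)={B5,B8}
  DF(B5)={B2,B7}
  DF(B6)={B7}
  DF(B7)={B8}
  DF(B8)=∅

DF(B4) = ["B5", "B8"]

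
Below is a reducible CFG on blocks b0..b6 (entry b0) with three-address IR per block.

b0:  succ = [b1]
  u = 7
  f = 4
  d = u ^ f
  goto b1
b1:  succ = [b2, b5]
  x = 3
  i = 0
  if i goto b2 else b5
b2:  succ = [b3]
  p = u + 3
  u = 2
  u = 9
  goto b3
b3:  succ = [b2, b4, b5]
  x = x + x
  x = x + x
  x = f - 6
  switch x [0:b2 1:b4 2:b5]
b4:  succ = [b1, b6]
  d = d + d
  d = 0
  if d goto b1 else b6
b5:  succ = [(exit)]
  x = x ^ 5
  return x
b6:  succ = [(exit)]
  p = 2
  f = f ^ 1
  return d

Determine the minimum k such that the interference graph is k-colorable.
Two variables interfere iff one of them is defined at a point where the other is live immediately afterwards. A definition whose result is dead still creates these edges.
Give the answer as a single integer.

Answer: 5

Derivation:
def/use:
  b0 def {d,f,u} use ∅
  b1 def {i,x} use ∅
  b2 def {p,u} use {u}
  b3 def {x} use {f,x}
  b4 def {d} use {d}
  b5 def {x} use {x}
  b6 def {f,p} use {d,f}

Liveness:
  live b0: ∅→{d,f,u}
  live b1: {d,f,u}→{d,f,u,x}
  live b2: {d,f,u,x}→{d,f,u,x}
  live b3: {d,f,u,x}→{d,f,u,x}
  live b4: {d,f,u}→{d,f,u}
  live b5: {x}→∅
  live b6: {d,f}→∅

Interference:
  d↔{f,i,p,u,x}
  f↔{d,i,p,u,x}
  i↔{d,f,u,x}
  p↔{d,f,x}
  u↔{d,f,i,x}
  x↔{d,f,i,p,u}

Colouring:
  clique {d,f,i,u,x} ⇒ need ≥ 5
  5-colouring: c0={d}  c1={f}  c2={x}  c3={i,p}  c4={u}
  χ = 5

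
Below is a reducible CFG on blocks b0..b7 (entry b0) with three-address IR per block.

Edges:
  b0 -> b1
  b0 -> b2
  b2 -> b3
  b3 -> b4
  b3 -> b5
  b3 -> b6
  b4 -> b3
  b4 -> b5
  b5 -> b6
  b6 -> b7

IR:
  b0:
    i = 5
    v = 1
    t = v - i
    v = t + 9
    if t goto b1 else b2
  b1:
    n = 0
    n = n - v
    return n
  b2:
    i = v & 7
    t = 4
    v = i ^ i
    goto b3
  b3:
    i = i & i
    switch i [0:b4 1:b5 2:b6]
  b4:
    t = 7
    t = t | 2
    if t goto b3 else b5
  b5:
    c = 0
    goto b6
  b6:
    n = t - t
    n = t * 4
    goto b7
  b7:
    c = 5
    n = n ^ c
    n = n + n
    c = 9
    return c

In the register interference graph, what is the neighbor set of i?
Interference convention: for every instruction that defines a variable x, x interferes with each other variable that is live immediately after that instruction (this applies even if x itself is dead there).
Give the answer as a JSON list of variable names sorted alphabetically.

Per-block:
  b0 def {i,t,v} use ∅
  b1 def {n} use {v}
  b2 def {i,t,v} use {v}
  b3 def {i} use {i}
  b4 def {t} use ∅
  b5 def {c} use ∅
  b6 def {n} use {t}
  b7 def {c,n} use {n}

Backward fixpoint:
  b0 li=∅ lo={v}
  b1 li={v} lo=∅
  b2 li={v} lo={i,t}
  b3 li={i,t} lo={i,t}
  b4 li={i} lo={i,t}
  b5 li={t} lo={t}
  b6 li={t} lo={n}
  b7 li={n} lo=∅

Conflict graph:
  c — {n,t}
  i — {t,v}
  n — {c,t,v}
  t — {c,i,n,v}
  v — {i,n,t}

N(i) = ["t", "v"]

Answer: ["t", "v"]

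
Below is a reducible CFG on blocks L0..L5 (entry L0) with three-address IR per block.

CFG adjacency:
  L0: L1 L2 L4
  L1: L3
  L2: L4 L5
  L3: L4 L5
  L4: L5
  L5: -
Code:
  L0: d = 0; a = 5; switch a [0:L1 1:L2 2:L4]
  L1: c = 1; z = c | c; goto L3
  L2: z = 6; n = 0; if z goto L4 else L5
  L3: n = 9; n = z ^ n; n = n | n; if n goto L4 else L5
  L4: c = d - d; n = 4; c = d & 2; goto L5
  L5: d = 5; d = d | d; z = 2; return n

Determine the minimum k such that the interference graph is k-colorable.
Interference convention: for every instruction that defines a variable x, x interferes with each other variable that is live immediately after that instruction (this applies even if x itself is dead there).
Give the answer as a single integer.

Answer: 3

Analysis:
def/use:
  L0: {a,d} / ∅
  L1: {c,z} / ∅
  L2: {n,z} / ∅
  L3: {n} / {z}
  L4: {c,n} / {d}
  L5: {d,z} / {n}

Liveness:
  L0 li=∅ lo={d}
  L1 li={d} lo={d,z}
  L2 li={d} lo={d,n}
  L3 li={d,z} lo={d,n}
  L4 li={d} lo={n}
  L5 li={n} lo=∅

Interference:
  a: {d}
  c: {d,n}
  d: {a,c,n,z}
  n: {c,d,z}
  z: {d,n}

Colouring:
  lower bound: {c,d,n} mutually conflict ⇒ χ ≥ 3
  3-colouring: R0={d}  R1={a,n}  R2={c,z}
  χ = 3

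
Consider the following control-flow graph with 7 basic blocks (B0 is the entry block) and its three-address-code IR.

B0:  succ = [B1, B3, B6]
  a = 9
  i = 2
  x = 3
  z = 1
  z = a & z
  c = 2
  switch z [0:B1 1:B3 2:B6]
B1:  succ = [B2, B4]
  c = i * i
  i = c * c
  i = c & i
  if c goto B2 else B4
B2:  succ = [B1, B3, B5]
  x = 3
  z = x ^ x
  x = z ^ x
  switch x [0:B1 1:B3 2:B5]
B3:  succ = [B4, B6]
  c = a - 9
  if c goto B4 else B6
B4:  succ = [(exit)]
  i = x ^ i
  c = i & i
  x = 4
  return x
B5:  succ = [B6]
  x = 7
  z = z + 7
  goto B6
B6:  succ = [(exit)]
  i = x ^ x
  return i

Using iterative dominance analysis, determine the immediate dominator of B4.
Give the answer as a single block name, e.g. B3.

idom tree: B1←B0 B2←B1 B3←B0 B4←B0 B5←B2 B6←B0
Dom at joins:
  B1: preds {B0,B2}: {B0} ∩ {B0,B1,B2} = {B0}; idom=B0
  B3: preds {B0,B2}: {B0} ∩ {B0,B1,B2} = {B0}; idom=B0
  B4: preds {B1,B3}: {B0,B1} ∩ {B0,B3} = {B0}; idom=B0
  B6: preds {B0,B3,B5}: {B0} ∩ {B0,B3} ∩ {B0,B1,B2,B5} = {B0}; idom=B0

idom(B4) = B0

Answer: B0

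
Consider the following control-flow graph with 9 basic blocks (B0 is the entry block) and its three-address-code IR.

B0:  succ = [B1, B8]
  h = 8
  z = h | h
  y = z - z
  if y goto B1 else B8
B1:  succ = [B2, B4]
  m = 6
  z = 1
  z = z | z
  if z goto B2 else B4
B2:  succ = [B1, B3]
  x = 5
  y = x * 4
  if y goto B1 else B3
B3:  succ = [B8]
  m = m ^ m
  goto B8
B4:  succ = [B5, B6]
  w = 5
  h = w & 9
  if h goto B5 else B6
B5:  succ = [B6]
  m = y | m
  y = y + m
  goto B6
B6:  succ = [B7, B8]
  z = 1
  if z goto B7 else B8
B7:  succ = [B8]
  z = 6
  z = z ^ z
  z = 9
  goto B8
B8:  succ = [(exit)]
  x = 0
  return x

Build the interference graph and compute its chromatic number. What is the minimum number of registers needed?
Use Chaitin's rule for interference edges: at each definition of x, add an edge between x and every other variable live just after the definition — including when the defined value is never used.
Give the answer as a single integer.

Block summaries:
  B0: def={h,y,z} ue=∅
  B1: def={m,z} ue=∅
  B2: def={x,y} ue=∅
  B3: def={m} ue={m}
  B4: def={h,w} ue=∅
  B5: def={m,y} ue={m,y}
  B6: def={z} ue=∅
  B7: def={z} ue=∅
  B8: def={x} ue=∅

Backward fixpoint:
  live B0: ∅→{y}
  live B1: {y}→{m,y}
  live B2: {m}→{m,y}
  live B3: {m}→∅
  live B4: {m,y}→{m,y}
  live B5: {m,y}→∅
  live B6: ∅→∅
  live B7: ∅→∅
  live B8: ∅→∅

Interference:
  h: {m,y}
  m: {h,w,x,y,z}
  w: {m,y}
  x: {m}
  y: {h,m,w,z}
  z: {m,y}

Registers:
  lower bound: {h,m,y} mutually conflict ⇒ χ ≥ 3
  assign h→c2 m→c0 w→c2 x→c1 y→c1 z→c2 — no edge inside a register ⇒ χ ≤ 3
  χ = 3

Answer: 3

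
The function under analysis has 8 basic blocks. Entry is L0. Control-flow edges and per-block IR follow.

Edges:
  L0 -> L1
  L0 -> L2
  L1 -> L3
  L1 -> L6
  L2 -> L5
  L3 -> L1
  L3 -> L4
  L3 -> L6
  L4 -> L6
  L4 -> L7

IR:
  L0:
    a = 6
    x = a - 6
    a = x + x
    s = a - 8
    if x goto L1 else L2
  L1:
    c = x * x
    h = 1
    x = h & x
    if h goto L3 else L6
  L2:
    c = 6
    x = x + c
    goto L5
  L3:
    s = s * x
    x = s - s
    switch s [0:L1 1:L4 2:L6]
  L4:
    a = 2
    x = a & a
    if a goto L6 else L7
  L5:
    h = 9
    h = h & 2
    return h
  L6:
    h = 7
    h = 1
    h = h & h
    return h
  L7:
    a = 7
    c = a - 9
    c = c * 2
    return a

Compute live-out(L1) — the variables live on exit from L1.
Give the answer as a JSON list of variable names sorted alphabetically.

Answer: ["s", "x"]

Analysis:
Block summaries:
  L0: def={a,s,x} ue=∅
  L1: def={c,h,x} ue={x}
  L2: def={c,x} ue={x}
  L3: def={s,x} ue={s,x}
  L4: def={a,x} ue=∅
  L5: def={h} ue=∅
  L6: def={h} ue=∅
  L7: def={a,c} ue=∅

Backward fixpoint:
  live L0: ∅→{s,x}
  live L1: {s,x}→{s,x}
  live L2: {x}→∅
  live L3: {s,x}→{s,x}
  live L4: ∅→∅
  live L5: ∅→∅
  live L6: ∅→∅
  live L7: ∅→∅

live-out(L1) = ["s", "x"]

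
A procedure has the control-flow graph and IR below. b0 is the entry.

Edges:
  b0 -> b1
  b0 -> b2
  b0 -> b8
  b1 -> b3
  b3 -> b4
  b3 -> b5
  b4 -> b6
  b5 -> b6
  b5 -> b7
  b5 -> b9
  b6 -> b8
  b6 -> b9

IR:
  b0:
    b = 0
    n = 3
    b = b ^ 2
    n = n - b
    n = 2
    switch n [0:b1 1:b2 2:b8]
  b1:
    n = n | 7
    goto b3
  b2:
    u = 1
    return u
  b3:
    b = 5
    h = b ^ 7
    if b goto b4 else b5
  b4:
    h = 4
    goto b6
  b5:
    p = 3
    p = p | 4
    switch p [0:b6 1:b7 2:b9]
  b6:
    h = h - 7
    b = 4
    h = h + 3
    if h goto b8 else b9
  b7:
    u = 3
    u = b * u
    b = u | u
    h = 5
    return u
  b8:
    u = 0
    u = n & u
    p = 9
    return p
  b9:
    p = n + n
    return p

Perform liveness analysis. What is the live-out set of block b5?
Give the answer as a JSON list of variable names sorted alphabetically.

Answer: ["b", "h", "n"]

Analysis:
def/use:
  b0: {b,n} / ∅
  b1: {n} / {n}
  b2: {u} / ∅
  b3: {b,h} / ∅
  b4: {h} / ∅
  b5: {p} / ∅
  b6: {b,h} / {h}
  b7: {b,h,u} / {b}
  b8: {p,u} / {n}
  b9: {p} / {n}

Liveness:
  live b0: ∅→{n}
  live b1: {n}→{n}
  live b2: ∅→∅
  live b3: {n}→{b,h,n}
  live b4: {n}→{h,n}
  live b5: {b,h,n}→{b,h,n}
  live b6: {h,n}→{n}
  live b7: {b}→∅
  live b8: {n}→∅
  live b9: {n}→∅

live-out(b5) = ["b", "h", "n"]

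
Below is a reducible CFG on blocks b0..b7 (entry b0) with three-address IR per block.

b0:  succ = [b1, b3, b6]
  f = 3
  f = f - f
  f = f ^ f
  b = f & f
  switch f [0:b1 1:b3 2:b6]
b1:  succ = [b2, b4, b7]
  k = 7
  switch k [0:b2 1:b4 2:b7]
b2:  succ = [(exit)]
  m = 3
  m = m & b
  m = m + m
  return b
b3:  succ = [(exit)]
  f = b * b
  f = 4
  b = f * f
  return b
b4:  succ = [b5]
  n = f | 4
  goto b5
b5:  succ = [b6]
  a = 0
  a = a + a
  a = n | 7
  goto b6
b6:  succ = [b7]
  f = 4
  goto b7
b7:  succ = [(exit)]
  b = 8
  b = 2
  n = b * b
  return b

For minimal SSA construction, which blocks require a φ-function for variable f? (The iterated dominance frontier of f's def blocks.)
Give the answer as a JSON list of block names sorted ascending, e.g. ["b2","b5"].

Answer: ["b7"]

Analysis:
idom tree: b1←b0 b2←b1 b3←b0 b4←b1 b5←b4 b6←b0 b7←b0
Join-block Dom:
  b6: preds {b0,b5}: {b0} ∩ {b0,b1,b4,b5} = {b0}; idom=b0
  b7: preds {b1,b6}: {b0,b1} ∩ {b0,b6} = {b0}; idom=b0

Frontier:
  b6←b0: walk · to b0
  b6←b5: walk b5→b4→b1 to b0
  b7←b1: walk b1 to b0
  b7←b6: walk b6 to b0
  b0 → ∅
  b1 → {b6,b7}
  b2 → ∅
  b3 → ∅
  b4 → {b6}
  b5 → {b6}
  b6 → {b7}
  b7 → ∅

φ for f: defs {b0,b3,b6}
  DF⁺ = {b7}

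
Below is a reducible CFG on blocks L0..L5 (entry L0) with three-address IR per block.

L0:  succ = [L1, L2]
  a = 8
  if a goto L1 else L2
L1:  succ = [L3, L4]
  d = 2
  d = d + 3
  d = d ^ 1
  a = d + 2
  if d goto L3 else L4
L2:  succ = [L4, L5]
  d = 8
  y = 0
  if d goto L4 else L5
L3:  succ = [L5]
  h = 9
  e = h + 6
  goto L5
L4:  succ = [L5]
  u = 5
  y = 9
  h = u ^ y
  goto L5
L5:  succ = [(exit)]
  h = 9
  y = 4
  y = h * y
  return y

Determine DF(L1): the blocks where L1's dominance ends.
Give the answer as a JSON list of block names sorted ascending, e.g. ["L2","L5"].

idom tree: L1←L0 L2←L0 L3←L1 L4←L0 L5←L0
Join-block Dom:
  L4: preds {L1,L2}: {L0,L1} ∩ {L0,L2} = {L0}; idom=L0
  L5: preds {L2,L3,L4}: {L0,L2} ∩ {L0,L1,L3} ∩ {L0,L4} = {L0}; idom=L0

Frontier:
  join L4 pred L1: L1 stop@L0
  join L4 pred L2: L2 stop@L0
  join L5 pred L2: L2 stop@L0
  join L5 pred L3: L3→L1 stop@L0
  join L5 pred L4: L4 stop@L0
  L0 → ∅
  L1 → {L4,L5}
  L2 → {L4,L5}
  L3 → {L5}
  L4 → {L5}
  L5 → ∅

DF(L1) = ["L4", "L5"]

Answer: ["L4", "L5"]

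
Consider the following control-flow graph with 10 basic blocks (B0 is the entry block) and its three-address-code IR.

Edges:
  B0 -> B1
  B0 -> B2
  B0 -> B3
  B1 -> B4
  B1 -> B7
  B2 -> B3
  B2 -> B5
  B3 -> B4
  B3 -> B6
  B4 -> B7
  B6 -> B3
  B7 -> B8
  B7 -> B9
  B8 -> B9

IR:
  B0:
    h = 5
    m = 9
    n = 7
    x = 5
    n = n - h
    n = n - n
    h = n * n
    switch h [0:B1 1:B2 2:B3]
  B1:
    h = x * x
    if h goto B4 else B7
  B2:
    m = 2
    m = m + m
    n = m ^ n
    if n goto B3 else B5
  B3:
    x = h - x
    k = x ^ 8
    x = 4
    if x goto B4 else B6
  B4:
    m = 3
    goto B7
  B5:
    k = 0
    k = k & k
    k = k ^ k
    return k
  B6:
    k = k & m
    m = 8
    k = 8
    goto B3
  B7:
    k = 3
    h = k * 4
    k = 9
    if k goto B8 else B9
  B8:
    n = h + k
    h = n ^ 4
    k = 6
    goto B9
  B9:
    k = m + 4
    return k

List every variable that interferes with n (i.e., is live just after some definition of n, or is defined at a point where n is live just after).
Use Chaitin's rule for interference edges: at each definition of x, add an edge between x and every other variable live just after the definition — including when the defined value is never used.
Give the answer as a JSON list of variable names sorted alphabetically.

def/use:
  B0 def {h,m,n,x} use ∅
  B1 def {h} use {x}
  B2 def {m,n} use {n}
  B3 def {k,x} use {h,x}
  B4 def {m} use ∅
  B5 def {k} use ∅
  B6 def {k,m} use {k,m}
  B7 def {h,k} use ∅
  B8 def {h,k,n} use {h,k}
  B9 def {k} use {m}

Liveness:
  B0 li=∅ lo={h,m,n,x}
  B1 li={m,x} lo={m}
  B2 li={h,n,x} lo={h,m,x}
  B3 li={h,m,x} lo={h,k,m,x}
  B4 li=∅ lo={m}
  B5 li=∅ lo=∅
  B6 li={h,k,m,x} lo={h,m,x}
  B7 li={m} lo={h,k,m}
  B8 li={h,k,m} lo={m}
  B9 li={m} lo=∅

Interfere edges:
  h↔{k,m,n,x}
  k↔{h,m,x}
  m↔{h,k,n,x}
  n↔{h,m,x}
  x↔{h,k,m,n}

N(n) = ["h", "m", "x"]

Answer: ["h", "m", "x"]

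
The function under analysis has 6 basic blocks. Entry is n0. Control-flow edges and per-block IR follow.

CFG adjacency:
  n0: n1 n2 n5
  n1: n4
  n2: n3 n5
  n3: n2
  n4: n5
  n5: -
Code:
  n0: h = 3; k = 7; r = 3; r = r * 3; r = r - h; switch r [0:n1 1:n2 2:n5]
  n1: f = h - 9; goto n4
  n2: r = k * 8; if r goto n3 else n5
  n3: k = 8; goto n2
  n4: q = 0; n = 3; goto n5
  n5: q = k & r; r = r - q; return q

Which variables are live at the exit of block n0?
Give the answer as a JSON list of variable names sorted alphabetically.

Answer: ["h", "k", "r"]

Working:
def/use:
  n0: {h,k,r} / ∅
  n1: {f} / {h}
  n2: {r} / {k}
  n3: {k} / ∅
  n4: {n,q} / ∅
  n5: {q,r} / {k,r}

Liveness:
  live n0: ∅→{h,k,r}
  live n1: {h,k,r}→{k,r}
  live n2: {k}→{k,r}
  live n3: ∅→{k}
  live n4: {k,r}→{k,r}
  live n5: {k,r}→∅

live-out(n0) = ["h", "k", "r"]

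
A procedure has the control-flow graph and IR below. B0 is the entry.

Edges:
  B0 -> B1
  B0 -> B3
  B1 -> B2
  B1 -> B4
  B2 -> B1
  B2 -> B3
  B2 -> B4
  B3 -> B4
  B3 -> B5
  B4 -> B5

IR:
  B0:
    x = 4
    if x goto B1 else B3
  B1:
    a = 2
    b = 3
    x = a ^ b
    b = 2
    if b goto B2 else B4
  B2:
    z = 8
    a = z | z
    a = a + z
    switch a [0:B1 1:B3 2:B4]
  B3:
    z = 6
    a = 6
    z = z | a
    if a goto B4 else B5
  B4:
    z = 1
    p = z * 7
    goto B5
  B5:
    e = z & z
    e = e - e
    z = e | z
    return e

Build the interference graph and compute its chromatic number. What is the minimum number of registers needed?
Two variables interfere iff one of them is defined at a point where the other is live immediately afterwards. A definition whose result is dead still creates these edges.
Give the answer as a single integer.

Answer: 2

Analysis:
def/use:
  B0: {x} / ∅
  B1: {a,b,x} / ∅
  B2: {a,z} / ∅
  B3: {a,z} / ∅
  B4: {p,z} / ∅
  B5: {e,z} / {z}

Live sets:
  live B0: ∅→∅
  live B1: ∅→∅
  live B2: ∅→∅
  live B3: ∅→{z}
  live B4: ∅→{z}
  live B5: {z}→∅

Interfere edges:
  a: {b,z}
  b: {a}
  e: {z}
  p: {z}
  x: ∅
  z: {a,e,p}

Colouring:
  {a,b} pairwise interfere (2-clique) ⇒ χ ≥ 2
  assign a→R1 b→R0 e→R1 p→R1 x→R0 z→R0 — no edge inside a register ⇒ χ ≤ 2
  χ = 2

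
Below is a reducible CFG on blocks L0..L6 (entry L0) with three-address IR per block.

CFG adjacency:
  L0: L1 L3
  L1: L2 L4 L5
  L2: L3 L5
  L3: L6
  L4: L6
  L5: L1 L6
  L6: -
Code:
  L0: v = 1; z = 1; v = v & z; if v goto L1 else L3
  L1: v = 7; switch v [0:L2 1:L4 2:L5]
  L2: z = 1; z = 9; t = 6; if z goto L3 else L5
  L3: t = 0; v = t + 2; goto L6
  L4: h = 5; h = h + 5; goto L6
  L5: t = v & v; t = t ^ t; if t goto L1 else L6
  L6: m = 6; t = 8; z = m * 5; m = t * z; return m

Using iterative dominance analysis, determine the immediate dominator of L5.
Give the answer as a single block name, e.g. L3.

Answer: L1

Derivation:
idom tree: L1←L0 L2←L1 L3←L0 L4←L1 L5←L1 L6←L0
Join-block Dom:
  L1: preds {L0,L5}: {L0} ∩ {L0,L1,L5} = {L0}; idom=L0
  L3: preds {L0,L2}: {L0} ∩ {L0,L1,L2} = {L0}; idom=L0
  L5: preds {L1,L2}: {L0,L1} ∩ {L0,L1,L2} = {L0,L1}; idom=L1
  L6: preds {L3,L4,L5}: {L0,L3} ∩ {L0,L1,L4} ∩ {L0,L1,L5} = {L0}; idom=L0

idom(L5) = L1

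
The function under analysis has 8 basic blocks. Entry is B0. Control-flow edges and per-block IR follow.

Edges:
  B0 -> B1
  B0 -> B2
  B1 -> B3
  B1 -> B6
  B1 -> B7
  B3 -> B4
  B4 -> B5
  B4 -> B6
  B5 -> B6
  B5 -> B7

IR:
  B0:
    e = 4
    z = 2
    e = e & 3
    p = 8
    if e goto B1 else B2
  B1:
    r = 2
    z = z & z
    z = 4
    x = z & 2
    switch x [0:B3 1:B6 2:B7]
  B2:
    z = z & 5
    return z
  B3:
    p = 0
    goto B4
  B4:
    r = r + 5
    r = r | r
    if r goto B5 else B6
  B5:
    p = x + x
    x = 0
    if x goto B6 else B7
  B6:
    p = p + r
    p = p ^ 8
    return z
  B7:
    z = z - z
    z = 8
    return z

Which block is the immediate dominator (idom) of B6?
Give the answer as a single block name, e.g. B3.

Answer: B1

Working:
idom tree: B1←B0 B2←B0 B3←B1 B4←B3 B5←B4 B6←B1 B7←B1
Dom at joins:
  B6: preds {B1,B4,B5}: {B0,B1} ∩ {B0,B1,B3,B4} ∩ {B0,B1,B3,B4,B5} = {B0,B1}; idom=B1
  B7: preds {B1,B5}: {B0,B1} ∩ {B0,B1,B3,B4,B5} = {B0,B1}; idom=B1

idom(B6) = B1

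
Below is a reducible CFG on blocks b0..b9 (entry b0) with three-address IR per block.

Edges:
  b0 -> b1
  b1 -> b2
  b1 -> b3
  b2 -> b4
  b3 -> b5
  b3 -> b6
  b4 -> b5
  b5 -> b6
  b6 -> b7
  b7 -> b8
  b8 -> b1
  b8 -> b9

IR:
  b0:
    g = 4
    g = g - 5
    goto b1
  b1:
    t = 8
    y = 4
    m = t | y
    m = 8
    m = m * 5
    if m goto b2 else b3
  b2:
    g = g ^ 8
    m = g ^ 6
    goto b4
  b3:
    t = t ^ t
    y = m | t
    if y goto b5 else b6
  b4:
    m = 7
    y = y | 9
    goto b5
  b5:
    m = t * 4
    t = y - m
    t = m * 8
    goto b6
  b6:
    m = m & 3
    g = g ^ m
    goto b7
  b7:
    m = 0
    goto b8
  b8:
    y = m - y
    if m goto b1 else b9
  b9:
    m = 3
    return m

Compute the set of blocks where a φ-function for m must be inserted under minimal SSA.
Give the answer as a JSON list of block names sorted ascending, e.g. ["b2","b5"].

idom tree: b1←b0 b2←b1 b3←b1 b4←b2 b5←b1 b6←b1 b7←b6 b8←b7 b9←b8
Join-block Dom:
  b1: preds {b0,b8}: {b0} ∩ {b0,b1,b6,b7,b8} = {b0}; idom=b0
  b5: preds {b3,b4}: {b0,b1,b3} ∩ {b0,b1,b2,b4} = {b0,b1}; idom=b1
  b6: preds {b3,b5}: {b0,b1,b3} ∩ {b0,b1,b5} = {b0,b1}; idom=b1

DF walk-up:
  join b1 pred b0: · stop@b0
  join b1 pred b8: b8→b7→b6→b1 stop@b0
  join b5 pred b3: b3 stop@b1
  join b5 pred b4: b4→b2 stop@b1
  join b6 pred b3: b3 stop@b1
  join b6 pred b5: b5 stop@b1
  b0: DF=∅
  b1: DF={b1}
  b2: DF={b5}
  b3: DF={b5,b6}
  b4: DF={b5}
  b5: DF={b6}
  b6: DF={b1}
  b7: DF={b1}
  b8: DF={b1}
  b9: DF=∅

φ for m: defs {b1,b2,b4,b5,b6,b7,b9}
  DF⁺ = {b1,b5,b6}

Answer: ["b1", "b5", "b6"]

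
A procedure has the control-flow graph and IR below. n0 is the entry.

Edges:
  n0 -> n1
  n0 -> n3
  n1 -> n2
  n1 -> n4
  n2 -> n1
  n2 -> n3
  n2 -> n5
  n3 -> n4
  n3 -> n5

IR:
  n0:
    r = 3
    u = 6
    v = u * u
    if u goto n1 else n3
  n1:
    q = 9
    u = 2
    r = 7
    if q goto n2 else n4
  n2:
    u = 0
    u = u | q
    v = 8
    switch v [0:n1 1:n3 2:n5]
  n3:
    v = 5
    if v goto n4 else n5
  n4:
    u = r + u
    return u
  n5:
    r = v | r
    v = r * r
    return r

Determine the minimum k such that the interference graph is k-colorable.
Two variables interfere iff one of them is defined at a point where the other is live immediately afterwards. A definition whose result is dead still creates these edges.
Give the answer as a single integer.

Answer: 3

Analysis:
def/use:
  n0 def {r,u,v} use ∅
  n1 def {q,r,u} use ∅
  n2 def {u,v} use {q}
  n3 def {v} use ∅
  n4 def {u} use {r,u}
  n5 def {r,v} use {r,v}

Backward fixpoint:
  n0 li=∅ lo={r,u}
  n1 li=∅ lo={q,r,u}
  n2 li={q,r} lo={r,u,v}
  n3 li={r,u} lo={r,u,v}
  n4 li={r,u} lo=∅
  n5 li={r,v} lo=∅

Conflict graph:
  q — {r,u}
  r — {q,u,v}
  u — {q,r,v}
  v — {r,u}

Colouring:
  lower bound: {q,r,u} mutually conflict ⇒ χ ≥ 3
  assign q→r2 r→r0 u→r1 v→r2 — no edge inside a register ⇒ χ ≤ 3
  χ = 3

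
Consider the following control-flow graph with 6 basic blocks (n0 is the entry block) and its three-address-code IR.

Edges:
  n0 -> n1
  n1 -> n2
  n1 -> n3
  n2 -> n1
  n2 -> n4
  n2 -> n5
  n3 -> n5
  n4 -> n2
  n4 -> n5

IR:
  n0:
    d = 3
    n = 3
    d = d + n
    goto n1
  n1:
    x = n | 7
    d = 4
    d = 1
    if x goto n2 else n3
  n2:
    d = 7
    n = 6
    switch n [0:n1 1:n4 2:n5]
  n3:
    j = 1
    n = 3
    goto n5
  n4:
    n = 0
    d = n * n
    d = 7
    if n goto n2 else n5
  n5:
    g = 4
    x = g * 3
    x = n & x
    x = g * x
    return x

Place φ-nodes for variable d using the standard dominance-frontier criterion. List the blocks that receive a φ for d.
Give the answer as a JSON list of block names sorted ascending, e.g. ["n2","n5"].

idom tree: n1←n0 n2←n1 n3←n1 n4←n2 n5←n1
Join-block Dom:
  n1: preds {n0,n2}: {n0} ∩ {n0,n1,n2} = {n0}; idom=n0
  n2: preds {n1,n4}: {n0,n1} ∩ {n0,n1,n2,n4} = {n0,n1}; idom=n1
  n5: preds {n2,n3,n4}: {n0,n1,n2} ∩ {n0,n1,n3} ∩ {n0,n1,n2,n4} = {n0,n1}; idom=n1

DF derivation:
  join n1 pred n0: · stop@n0
  join n1 pred n2: n2→n1 stop@n0
  join n2 pred n1: · stop@n1
  join n2 pred n4: n4→n2 stop@n1
  join n5 pred n2: n2 stop@n1
  join n5 pred n3: n3 stop@n1
  join n5 pred n4: n4→n2 stop@n1
  DF(n0)=∅
  DF(n1)={n1}
  DF(n2)={n1,n2,n5}
  DF(n3)={n5}
  DF(n4)={n2,n5}
  DF(n5)=∅

φ for d: defs {n0,n1,n2,n4}
  DF⁺ = {n1,n2,n5}

Answer: ["n1", "n2", "n5"]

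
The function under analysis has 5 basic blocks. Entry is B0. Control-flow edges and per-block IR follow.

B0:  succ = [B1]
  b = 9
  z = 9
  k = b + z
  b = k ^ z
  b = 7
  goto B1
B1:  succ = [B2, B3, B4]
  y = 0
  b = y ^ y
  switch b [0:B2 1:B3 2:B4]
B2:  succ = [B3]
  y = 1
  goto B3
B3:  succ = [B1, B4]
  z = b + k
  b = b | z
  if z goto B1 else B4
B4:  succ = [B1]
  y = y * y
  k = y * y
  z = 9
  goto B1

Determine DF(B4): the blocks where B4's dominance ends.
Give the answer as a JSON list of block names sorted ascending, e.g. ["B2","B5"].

Answer: ["B1"]

Analysis:
idom tree: B1←B0 B2←B1 B3←B1 B4←B1
Dom at joins:
  B1: preds {B0,B3,B4}: {B0} ∩ {B0,B1,B3} ∩ {B0,B1,B4} = {B0}; idom=B0
  B3: preds {B1,B2}: {B0,B1} ∩ {B0,B1,B2} = {B0,B1}; idom=B1
  B4: preds {B1,B3}: {B0,B1} ∩ {B0,B1,B3} = {B0,B1}; idom=B1

DF derivation:
  join B1 pred B0: · stop@B0
  join B1 pred B3: B3→B1 stop@B0
  join B1 pred B4: B4→B1 stop@B0
  join B3 pred B1: · stop@B1
  join B3 pred B2: B2 stop@B1
  join B4 pred B1: · stop@B1
  join B4 pred B3: B3 stop@B1
  B0: DF=∅
  B1: DF={B1}
  B2: DF={B3}
  B3: DF={B1,B4}
  B4: DF={B1}

DF(B4) = ["B1"]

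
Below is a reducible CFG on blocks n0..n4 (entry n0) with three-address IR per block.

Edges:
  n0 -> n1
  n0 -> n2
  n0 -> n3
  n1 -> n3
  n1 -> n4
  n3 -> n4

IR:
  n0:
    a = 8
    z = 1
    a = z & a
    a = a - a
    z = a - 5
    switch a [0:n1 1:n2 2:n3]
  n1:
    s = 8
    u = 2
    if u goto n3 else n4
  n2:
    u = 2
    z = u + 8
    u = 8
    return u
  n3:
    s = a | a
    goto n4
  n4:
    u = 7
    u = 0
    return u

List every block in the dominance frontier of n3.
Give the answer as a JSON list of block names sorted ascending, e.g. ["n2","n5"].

idom tree: n1←n0 n2←n0 n3←n0 n4←n0
Dom at joins:
  n3: preds {n0,n1}: {n0} ∩ {n0,n1} = {n0}; idom=n0
  n4: preds {n1,n3}: {n0,n1} ∩ {n0,n3} = {n0}; idom=n0

Frontier:
  join n3 pred n0: · stop@n0
  join n3 pred n1: n1 stop@n0
  join n4 pred n1: n1 stop@n0
  join n4 pred n3: n3 stop@n0
  n0: DF=∅
  n1: DF={n3,n4}
  n2: DF=∅
  n3: DF={n4}
  n4: DF=∅

DF(n3) = ["n4"]

Answer: ["n4"]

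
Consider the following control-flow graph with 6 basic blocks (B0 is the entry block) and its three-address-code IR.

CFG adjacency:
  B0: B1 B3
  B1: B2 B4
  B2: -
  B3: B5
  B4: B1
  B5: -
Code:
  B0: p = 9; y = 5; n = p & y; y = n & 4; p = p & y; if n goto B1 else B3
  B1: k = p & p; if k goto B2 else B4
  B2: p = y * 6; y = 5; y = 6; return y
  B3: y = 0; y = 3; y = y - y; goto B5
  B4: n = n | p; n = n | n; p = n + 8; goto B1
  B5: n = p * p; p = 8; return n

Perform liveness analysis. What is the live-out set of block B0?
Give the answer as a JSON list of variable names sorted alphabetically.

Per-block:
  B0: def={n,p,y} ue=∅
  B1: def={k} ue={p}
  B2: def={p,y} ue={y}
  B3: def={y} ue=∅
  B4: def={n,p} ue={n,p}
  B5: def={n,p} ue={p}

Backward fixpoint:
  live B0: ∅→{n,p,y}
  live B1: {n,p,y}→{n,p,y}
  live B2: {y}→∅
  live B3: {p}→{p}
  live B4: {n,p,y}→{n,p,y}
  live B5: {p}→∅

live-out(B0) = ["n", "p", "y"]

Answer: ["n", "p", "y"]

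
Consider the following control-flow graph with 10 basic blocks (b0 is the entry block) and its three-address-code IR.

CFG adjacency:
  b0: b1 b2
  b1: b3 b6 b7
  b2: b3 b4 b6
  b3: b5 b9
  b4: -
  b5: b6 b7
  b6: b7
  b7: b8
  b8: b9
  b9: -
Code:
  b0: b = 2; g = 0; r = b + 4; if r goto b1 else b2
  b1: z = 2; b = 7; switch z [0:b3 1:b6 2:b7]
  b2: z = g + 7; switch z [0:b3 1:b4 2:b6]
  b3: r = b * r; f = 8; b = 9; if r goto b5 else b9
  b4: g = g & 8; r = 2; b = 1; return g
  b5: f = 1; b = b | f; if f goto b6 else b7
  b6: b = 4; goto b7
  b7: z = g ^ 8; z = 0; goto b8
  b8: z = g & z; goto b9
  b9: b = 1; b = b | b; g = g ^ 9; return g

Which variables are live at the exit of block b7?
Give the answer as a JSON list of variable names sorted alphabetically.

Block summaries:
  b0: {b,g,r} / ∅
  b1: {b,z} / ∅
  b2: {z} / {g}
  b3: {b,f,r} / {b,r}
  b4: {b,g,r} / {g}
  b5: {b,f} / {b}
  b6: {b} / ∅
  b7: {z} / {g}
  b8: {z} / {g,z}
  b9: {b,g} / {g}

Live sets:
  b0: in=∅ out={b,g,r}
  b1: in={g,r} out={b,g,r}
  b2: in={b,g,r} out={b,g,r}
  b3: in={b,g,r} out={b,g}
  b4: in={g} out=∅
  b5: in={b,g} out={g}
  b6: in={g} out={g}
  b7: in={g} out={g,z}
  b8: in={g,z} out={g}
  b9: in={g} out=∅

live-out(b7) = ["g", "z"]

Answer: ["g", "z"]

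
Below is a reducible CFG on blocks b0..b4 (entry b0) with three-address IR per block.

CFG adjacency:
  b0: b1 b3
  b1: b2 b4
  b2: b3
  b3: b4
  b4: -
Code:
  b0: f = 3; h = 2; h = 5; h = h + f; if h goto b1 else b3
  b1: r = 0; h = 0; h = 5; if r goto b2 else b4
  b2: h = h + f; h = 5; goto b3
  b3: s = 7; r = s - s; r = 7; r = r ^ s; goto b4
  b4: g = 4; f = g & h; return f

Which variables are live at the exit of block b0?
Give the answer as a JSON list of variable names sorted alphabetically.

Answer: ["f", "h"]

Analysis:
def/use:
  b0: {f,h} / ∅
  b1: {h,r} / ∅
  b2: {h} / {f,h}
  b3: {r,s} / ∅
  b4: {f,g} / {h}

Backward fixpoint:
  live b0: ∅→{f,h}
  live b1: {f}→{f,h}
  live b2: {f,h}→{h}
  live b3: {h}→{h}
  live b4: {h}→∅

live-out(b0) = ["f", "h"]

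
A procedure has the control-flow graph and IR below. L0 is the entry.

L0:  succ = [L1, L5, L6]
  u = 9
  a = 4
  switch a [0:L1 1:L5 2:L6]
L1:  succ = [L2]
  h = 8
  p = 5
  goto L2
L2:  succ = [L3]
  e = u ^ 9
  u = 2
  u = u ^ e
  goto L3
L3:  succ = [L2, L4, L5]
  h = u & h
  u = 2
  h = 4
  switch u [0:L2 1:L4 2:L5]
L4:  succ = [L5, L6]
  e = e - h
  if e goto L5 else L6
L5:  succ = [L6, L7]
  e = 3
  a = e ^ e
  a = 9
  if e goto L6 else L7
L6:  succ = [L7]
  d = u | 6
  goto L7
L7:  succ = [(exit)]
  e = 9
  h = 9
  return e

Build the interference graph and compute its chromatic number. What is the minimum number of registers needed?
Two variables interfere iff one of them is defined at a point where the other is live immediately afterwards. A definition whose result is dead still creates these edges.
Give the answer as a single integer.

Answer: 3

Analysis:
Per-block:
  L0: def={a,u} ue=∅
  L1: def={h,p} ue=∅
  L2: def={e,u} ue={u}
  L3: def={h,u} ue={h,u}
  L4: def={e} ue={e,h}
  L5: def={a,e} ue=∅
  L6: def={d} ue={u}
  L7: def={e,h} ue=∅

Live sets:
  L0 li=∅ lo={u}
  L1 li={u} lo={h,u}
  L2 li={h,u} lo={e,h,u}
  L3 li={e,h,u} lo={e,h,u}
  L4 li={e,h,u} lo={u}
  L5 li={u} lo={u}
  L6 li={u} lo=∅
  L7 li=∅ lo=∅

Interference:
  a — {e,u}
  d — ∅
  e — {a,h,u}
  h — {e,p,u}
  p — {h,u}
  u — {a,e,h,p}

Chromatic number:
  {a,e,u} pairwise interfere (3-clique) ⇒ χ ≥ 3
  3-colouring: R0={d,u}  R1={e,p}  R2={a,h}
  χ = 3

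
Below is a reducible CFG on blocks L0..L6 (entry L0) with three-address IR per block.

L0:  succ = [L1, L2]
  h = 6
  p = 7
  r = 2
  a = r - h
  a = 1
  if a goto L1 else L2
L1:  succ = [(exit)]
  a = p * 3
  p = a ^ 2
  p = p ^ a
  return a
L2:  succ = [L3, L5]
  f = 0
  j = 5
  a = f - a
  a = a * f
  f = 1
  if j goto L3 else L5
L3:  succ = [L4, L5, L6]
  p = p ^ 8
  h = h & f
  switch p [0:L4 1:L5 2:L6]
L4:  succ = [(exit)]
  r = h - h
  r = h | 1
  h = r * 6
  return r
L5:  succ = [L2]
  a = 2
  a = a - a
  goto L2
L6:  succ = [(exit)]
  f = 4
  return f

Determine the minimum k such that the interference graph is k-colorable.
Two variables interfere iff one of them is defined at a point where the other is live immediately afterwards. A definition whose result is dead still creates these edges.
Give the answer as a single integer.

Answer: 5

Derivation:
Block summaries:
  L0: def={a,h,p,r} ue=∅
  L1: def={a,p} ue={p}
  L2: def={a,f,j} ue={a}
  L3: def={h,p} ue={f,h,p}
  L4: def={h,r} ue={h}
  L5: def={a} ue=∅
  L6: def={f} ue=∅

Live sets:
  live L0: ∅→{a,h,p}
  live L1: {p}→∅
  live L2: {a,h,p}→{f,h,p}
  live L3: {f,h,p}→{h,p}
  live L4: {h}→∅
  live L5: {h,p}→{a,h,p}
  live L6: ∅→∅

Interfere edges:
  a↔{f,h,j,p}
  f↔{a,h,j,p}
  h↔{a,f,j,p,r}
  j↔{a,f,h,p}
  p↔{a,f,h,j,r}
  r↔{h,p}

Chromatic number:
  clique {a,f,h,j,p} ⇒ need ≥ 5
  5-colouring: r0={h}  r1={p}  r2={a,r}  r3={f}  r4={j}
  χ = 5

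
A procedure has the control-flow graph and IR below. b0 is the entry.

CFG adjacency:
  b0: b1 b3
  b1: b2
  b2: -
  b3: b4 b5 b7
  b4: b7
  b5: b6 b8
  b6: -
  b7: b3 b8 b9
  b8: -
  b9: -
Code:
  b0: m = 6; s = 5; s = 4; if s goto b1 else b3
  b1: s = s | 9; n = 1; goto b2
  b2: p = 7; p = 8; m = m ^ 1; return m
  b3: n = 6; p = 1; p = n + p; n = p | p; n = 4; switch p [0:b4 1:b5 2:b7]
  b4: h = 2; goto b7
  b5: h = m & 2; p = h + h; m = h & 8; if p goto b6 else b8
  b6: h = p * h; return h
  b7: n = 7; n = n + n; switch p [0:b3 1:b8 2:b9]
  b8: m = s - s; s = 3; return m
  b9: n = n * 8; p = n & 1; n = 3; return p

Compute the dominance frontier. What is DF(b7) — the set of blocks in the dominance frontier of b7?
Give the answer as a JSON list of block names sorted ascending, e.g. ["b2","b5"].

Answer: ["b3", "b8"]

Derivation:
idom tree: b1←b0 b2←b1 b3←b0 b4←b3 b5←b3 b6←b5 b7←b3 b8←b3 b9←b7
Dom at joins:
  b3: preds {b0,b7}: {b0} ∩ {b0,b3,b7} = {b0}; idom=b0
  b7: preds {b3,b4}: {b0,b3} ∩ {b0,b3,b4} = {b0,b3}; idom=b3
  b8: preds {b5,b7}: {b0,b3,b5} ∩ {b0,b3,b7} = {b0,b3}; idom=b3

Frontier:
  join b3 pred b0: · stop@b0
  join b3 pred b7: b7→b3 stop@b0
  join b7 pred b3: · stop@b3
  join b7 pred b4: b4 stop@b3
  join b8 pred b5: b5 stop@b3
  join b8 pred b7: b7 stop@b3
  b0 → ∅
  b1 → ∅
  b2 → ∅
  b3 → {b3}
  b4 → {b7}
  b5 → {b8}
  b6 → ∅
  b7 → {b3,b8}
  b8 → ∅
  b9 → ∅

DF(b7) = ["b3", "b8"]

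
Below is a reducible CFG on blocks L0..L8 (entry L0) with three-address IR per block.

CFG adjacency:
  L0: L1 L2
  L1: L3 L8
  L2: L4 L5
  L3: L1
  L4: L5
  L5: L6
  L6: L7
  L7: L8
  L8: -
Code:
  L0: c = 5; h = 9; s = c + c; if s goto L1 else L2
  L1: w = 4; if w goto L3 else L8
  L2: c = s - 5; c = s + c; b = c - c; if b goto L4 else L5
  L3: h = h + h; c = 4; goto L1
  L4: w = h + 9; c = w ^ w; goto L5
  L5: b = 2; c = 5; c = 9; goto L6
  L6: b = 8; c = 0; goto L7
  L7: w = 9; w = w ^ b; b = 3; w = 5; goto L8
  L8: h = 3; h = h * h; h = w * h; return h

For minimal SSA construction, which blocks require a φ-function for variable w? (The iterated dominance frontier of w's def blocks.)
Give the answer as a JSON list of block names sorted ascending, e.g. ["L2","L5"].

idom tree: L1←L0 L2←L0 L3←L1 L4←L2 L5←L2 L6←L5 L7←L6 L8←L0
Dom at joins:
  L1: preds {L0,L3}: {L0} ∩ {L0,L1,L3} = {L0}; idom=L0
  L5: preds {L2,L4}: {L0,L2} ∩ {L0,L2,L4} = {L0,L2}; idom=L2
  L8: preds {L1,L7}: {L0,L1} ∩ {L0,L2,L5,L6,L7} = {L0}; idom=L0

DF walk-up:
  join L1 pred L0: · stop@L0
  join L1 pred L3: L3→L1 stop@L0
  join L5 pred L2: · stop@L2
  join L5 pred L4: L4 stop@L2
  join L8 pred L1: L1 stop@L0
  join L8 pred L7: L7→L6→L5→L2 stop@L0
  DF(L0)=∅
  DF(L1)={L1,L8}
  DF(L2)={L8}
  DF(L3)={L1}
  DF(L4)={L5}
  DF(L5)={L8}
  DF(L6)={L8}
  DF(L7)={L8}
  DF(L8)=∅

φ for w: defs {L1,L4,L7}
  DF⁺ = {L1,L5,L8}

Answer: ["L1", "L5", "L8"]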